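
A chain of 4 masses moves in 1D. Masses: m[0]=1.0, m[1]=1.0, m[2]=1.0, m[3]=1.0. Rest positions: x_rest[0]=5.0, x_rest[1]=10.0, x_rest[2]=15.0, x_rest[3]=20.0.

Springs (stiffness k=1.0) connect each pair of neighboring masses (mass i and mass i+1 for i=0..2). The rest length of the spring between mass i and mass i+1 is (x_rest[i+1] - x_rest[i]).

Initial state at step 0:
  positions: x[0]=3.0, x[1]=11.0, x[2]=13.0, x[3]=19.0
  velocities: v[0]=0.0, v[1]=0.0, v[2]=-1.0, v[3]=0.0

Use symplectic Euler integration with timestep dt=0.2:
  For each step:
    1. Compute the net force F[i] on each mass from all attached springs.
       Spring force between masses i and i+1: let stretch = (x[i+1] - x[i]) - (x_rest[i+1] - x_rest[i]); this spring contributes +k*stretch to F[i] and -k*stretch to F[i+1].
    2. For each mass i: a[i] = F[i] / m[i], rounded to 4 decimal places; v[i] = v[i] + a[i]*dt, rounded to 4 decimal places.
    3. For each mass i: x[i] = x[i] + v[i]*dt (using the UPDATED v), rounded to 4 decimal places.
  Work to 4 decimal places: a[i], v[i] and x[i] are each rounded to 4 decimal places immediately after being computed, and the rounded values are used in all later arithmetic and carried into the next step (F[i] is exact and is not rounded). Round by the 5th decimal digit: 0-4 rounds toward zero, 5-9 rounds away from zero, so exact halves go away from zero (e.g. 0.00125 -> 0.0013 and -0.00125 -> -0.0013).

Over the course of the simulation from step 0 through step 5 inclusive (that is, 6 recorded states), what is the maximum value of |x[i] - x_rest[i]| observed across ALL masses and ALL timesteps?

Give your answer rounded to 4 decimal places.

Step 0: x=[3.0000 11.0000 13.0000 19.0000] v=[0.0000 0.0000 -1.0000 0.0000]
Step 1: x=[3.1200 10.7600 12.9600 18.9600] v=[0.6000 -1.2000 -0.2000 -0.2000]
Step 2: x=[3.3456 10.3024 13.0720 18.8800] v=[1.1280 -2.2880 0.5600 -0.4000]
Step 3: x=[3.6495 9.6773 13.3055 18.7677] v=[1.5194 -3.1254 1.1677 -0.5616]
Step 4: x=[3.9945 8.9562 13.6124 18.6369] v=[1.7250 -3.6053 1.5345 -0.6540]
Step 5: x=[4.3380 8.2229 13.9340 18.5051] v=[1.7173 -3.6664 1.6082 -0.6589]
Max displacement = 2.0400

Answer: 2.0400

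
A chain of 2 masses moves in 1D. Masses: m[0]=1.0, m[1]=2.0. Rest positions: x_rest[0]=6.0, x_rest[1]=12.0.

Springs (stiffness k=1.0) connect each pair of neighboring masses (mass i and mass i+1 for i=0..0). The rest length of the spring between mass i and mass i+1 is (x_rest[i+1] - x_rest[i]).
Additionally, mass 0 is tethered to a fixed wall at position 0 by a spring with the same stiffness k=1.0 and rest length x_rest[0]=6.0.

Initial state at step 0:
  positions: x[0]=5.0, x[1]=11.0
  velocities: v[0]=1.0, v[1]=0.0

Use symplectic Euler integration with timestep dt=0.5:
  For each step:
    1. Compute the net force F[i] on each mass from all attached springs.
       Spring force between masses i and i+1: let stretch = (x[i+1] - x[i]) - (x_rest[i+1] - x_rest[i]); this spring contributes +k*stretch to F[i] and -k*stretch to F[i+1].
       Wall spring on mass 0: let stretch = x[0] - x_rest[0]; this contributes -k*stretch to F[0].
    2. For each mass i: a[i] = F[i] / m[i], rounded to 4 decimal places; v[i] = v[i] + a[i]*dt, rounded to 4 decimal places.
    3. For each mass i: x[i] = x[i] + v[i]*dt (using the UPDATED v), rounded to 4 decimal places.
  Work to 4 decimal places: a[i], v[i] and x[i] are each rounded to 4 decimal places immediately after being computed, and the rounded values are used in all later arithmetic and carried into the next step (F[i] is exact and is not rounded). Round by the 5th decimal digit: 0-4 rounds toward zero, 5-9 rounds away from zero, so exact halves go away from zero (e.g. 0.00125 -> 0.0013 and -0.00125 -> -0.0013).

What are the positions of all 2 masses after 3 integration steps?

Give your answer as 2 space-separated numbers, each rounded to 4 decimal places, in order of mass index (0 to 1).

Step 0: x=[5.0000 11.0000] v=[1.0000 0.0000]
Step 1: x=[5.7500 11.0000] v=[1.5000 0.0000]
Step 2: x=[6.3750 11.0938] v=[1.2500 0.1875]
Step 3: x=[6.5860 11.3477] v=[0.4219 0.5078]

Answer: 6.5860 11.3477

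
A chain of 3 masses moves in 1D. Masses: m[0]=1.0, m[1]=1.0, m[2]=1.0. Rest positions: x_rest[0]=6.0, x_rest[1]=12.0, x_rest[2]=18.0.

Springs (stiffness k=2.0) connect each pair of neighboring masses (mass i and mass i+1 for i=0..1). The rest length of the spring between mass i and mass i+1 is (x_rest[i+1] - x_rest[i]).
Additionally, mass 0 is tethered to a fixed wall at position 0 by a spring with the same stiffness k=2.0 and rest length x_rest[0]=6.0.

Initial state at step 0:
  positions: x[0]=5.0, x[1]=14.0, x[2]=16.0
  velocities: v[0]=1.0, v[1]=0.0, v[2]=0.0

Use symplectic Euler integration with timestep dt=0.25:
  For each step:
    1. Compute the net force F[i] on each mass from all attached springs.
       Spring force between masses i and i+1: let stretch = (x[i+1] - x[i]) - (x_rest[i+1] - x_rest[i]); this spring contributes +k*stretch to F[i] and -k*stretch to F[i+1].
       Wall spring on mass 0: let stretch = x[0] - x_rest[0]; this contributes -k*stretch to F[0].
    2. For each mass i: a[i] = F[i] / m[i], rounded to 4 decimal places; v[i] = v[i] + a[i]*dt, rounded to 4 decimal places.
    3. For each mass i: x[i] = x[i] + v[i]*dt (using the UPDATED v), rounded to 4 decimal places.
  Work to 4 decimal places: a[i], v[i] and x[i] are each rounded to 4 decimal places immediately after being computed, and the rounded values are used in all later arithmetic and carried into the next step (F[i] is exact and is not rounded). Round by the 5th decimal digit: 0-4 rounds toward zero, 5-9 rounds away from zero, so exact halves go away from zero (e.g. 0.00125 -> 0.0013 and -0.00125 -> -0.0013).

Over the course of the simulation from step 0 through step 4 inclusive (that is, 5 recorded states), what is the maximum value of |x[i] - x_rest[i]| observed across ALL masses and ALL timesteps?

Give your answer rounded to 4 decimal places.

Step 0: x=[5.0000 14.0000 16.0000] v=[1.0000 0.0000 0.0000]
Step 1: x=[5.7500 13.1250 16.5000] v=[3.0000 -3.5000 2.0000]
Step 2: x=[6.7031 11.7500 17.3281] v=[3.8125 -5.5000 3.3125]
Step 3: x=[7.4492 10.4414 18.2090] v=[2.9844 -5.2344 3.5235]
Step 4: x=[7.6382 9.7297 18.8689] v=[0.7559 -2.8467 2.6397]
Max displacement = 2.2703

Answer: 2.2703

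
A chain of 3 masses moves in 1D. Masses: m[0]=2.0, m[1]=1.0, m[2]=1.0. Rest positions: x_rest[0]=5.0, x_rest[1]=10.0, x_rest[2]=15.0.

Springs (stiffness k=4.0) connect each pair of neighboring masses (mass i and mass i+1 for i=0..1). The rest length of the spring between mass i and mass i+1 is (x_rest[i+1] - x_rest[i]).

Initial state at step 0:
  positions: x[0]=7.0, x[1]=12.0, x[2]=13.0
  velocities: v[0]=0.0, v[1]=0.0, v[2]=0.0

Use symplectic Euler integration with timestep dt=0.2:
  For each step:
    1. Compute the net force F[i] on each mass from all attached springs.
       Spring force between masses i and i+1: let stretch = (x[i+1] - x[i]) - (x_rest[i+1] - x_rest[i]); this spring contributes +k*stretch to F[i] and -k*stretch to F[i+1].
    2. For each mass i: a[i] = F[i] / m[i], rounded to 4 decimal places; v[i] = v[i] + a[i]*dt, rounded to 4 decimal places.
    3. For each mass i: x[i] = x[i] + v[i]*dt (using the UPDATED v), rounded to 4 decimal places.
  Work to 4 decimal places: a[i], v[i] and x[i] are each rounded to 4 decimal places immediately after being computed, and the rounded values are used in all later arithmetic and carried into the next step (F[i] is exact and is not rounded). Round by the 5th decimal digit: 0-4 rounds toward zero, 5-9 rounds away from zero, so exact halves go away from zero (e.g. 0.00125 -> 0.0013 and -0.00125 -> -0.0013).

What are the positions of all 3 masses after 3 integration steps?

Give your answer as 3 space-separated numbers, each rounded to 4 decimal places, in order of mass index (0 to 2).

Answer: 6.7727 9.5567 15.8979

Derivation:
Step 0: x=[7.0000 12.0000 13.0000] v=[0.0000 0.0000 0.0000]
Step 1: x=[7.0000 11.3600 13.6400] v=[0.0000 -3.2000 3.2000]
Step 2: x=[6.9488 10.3872 14.7152] v=[-0.2560 -4.8640 5.3760]
Step 3: x=[6.7727 9.5567 15.8979] v=[-0.8806 -4.1523 5.9136]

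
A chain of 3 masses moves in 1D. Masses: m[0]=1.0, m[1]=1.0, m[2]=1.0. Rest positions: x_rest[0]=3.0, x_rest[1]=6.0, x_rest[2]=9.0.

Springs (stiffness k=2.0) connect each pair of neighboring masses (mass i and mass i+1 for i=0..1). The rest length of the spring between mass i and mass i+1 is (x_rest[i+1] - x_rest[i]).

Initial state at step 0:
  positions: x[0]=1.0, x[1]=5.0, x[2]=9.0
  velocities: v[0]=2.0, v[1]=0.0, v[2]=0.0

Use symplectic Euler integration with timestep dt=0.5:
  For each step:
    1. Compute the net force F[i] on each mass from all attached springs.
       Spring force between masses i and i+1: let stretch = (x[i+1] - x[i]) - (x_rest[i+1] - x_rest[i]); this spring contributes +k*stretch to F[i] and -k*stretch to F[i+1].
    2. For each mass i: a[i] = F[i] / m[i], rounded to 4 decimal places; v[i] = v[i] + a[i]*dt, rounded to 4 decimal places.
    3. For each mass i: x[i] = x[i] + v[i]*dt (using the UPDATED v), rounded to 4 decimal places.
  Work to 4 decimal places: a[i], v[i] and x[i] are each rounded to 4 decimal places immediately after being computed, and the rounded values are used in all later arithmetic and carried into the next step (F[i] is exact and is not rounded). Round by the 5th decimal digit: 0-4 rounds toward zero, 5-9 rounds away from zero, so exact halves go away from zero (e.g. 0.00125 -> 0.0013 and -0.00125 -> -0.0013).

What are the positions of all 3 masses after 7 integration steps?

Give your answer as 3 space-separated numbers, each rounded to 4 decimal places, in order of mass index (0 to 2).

Answer: 2.9610 7.2657 11.7735

Derivation:
Step 0: x=[1.0000 5.0000 9.0000] v=[2.0000 0.0000 0.0000]
Step 1: x=[2.5000 5.0000 8.5000] v=[3.0000 0.0000 -1.0000]
Step 2: x=[3.7500 5.5000 7.7500] v=[2.5000 1.0000 -1.5000]
Step 3: x=[4.3750 6.2500 7.3750] v=[1.2500 1.5000 -0.7500]
Step 4: x=[4.4375 6.6250 7.9375] v=[0.1250 0.7500 1.1250]
Step 5: x=[4.0938 6.5625 9.3438] v=[-0.6875 -0.1250 2.8125]
Step 6: x=[3.4844 6.6563 10.8594] v=[-1.2188 0.1876 3.0312]
Step 7: x=[2.9610 7.2657 11.7735] v=[-1.0469 1.2188 1.8281]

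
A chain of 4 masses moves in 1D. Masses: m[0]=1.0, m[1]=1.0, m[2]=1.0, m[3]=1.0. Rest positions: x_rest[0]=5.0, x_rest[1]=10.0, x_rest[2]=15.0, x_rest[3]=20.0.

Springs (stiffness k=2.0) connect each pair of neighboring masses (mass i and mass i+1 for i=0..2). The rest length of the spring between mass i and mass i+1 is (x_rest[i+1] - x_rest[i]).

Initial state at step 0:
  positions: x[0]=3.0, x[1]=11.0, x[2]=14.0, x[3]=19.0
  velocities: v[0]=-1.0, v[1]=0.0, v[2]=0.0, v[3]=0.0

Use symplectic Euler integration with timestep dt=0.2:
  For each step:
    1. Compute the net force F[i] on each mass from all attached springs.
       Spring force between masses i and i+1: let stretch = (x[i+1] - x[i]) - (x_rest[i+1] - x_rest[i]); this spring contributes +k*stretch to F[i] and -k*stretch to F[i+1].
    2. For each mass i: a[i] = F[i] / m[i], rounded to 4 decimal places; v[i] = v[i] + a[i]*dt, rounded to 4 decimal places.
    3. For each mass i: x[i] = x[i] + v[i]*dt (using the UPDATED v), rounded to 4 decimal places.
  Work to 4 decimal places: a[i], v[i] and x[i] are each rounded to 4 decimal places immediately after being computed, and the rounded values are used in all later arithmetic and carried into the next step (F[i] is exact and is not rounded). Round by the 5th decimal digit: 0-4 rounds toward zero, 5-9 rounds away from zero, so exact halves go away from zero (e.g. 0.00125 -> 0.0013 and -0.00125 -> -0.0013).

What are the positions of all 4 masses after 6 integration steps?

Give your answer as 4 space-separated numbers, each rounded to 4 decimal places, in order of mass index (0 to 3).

Step 0: x=[3.0000 11.0000 14.0000 19.0000] v=[-1.0000 0.0000 0.0000 0.0000]
Step 1: x=[3.0400 10.6000 14.1600 19.0000] v=[0.2000 -2.0000 0.8000 0.0000]
Step 2: x=[3.2848 9.8800 14.4224 19.0128] v=[1.2240 -3.6000 1.3120 0.0640]
Step 3: x=[3.6572 8.9958 14.6886 19.0584] v=[1.8621 -4.4211 1.3312 0.2278]
Step 4: x=[4.0567 8.1399 14.8490 19.1544] v=[1.9975 -4.2794 0.8020 0.4799]
Step 5: x=[4.3829 7.4941 14.8171 19.3059] v=[1.6308 -3.2290 -0.1595 0.7577]
Step 6: x=[4.5580 7.1852 14.5585 19.4983] v=[0.8753 -1.5443 -1.2932 0.9622]

Answer: 4.5580 7.1852 14.5585 19.4983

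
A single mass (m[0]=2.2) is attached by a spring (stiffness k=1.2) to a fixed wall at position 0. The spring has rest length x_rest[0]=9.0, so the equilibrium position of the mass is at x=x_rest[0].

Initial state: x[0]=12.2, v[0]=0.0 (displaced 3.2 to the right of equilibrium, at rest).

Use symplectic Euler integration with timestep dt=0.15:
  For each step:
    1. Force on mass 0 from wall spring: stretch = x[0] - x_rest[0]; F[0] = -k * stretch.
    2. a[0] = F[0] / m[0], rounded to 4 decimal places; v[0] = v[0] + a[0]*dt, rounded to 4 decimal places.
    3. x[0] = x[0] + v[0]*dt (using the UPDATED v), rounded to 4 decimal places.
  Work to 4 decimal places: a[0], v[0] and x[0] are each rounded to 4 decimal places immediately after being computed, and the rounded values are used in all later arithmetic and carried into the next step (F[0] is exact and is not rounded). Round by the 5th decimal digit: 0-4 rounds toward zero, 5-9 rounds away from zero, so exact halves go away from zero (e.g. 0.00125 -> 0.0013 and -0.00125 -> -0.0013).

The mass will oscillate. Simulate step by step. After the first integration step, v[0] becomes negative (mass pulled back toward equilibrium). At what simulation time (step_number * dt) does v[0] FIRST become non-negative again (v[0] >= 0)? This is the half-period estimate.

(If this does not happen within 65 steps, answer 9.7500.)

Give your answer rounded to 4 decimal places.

Step 0: x=[12.2000] v=[0.0000]
Step 1: x=[12.1607] v=[-0.2618]
Step 2: x=[12.0826] v=[-0.5204]
Step 3: x=[11.9667] v=[-0.7726]
Step 4: x=[11.8144] v=[-1.0153]
Step 5: x=[11.6276] v=[-1.2456]
Step 6: x=[11.4085] v=[-1.4606]
Step 7: x=[11.1598] v=[-1.6577]
Step 8: x=[10.8846] v=[-1.8344]
Step 9: x=[10.5863] v=[-1.9886]
Step 10: x=[10.2685] v=[-2.1184]
Step 11: x=[9.9352] v=[-2.2222]
Step 12: x=[9.5904] v=[-2.2987]
Step 13: x=[9.2384] v=[-2.3470]
Step 14: x=[8.8834] v=[-2.3665]
Step 15: x=[8.5299] v=[-2.3570]
Step 16: x=[8.1821] v=[-2.3185]
Step 17: x=[7.8444] v=[-2.2516]
Step 18: x=[7.5208] v=[-2.1571]
Step 19: x=[7.2154] v=[-2.0361]
Step 20: x=[6.9319] v=[-1.8901]
Step 21: x=[6.6738] v=[-1.7209]
Step 22: x=[6.4442] v=[-1.5306]
Step 23: x=[6.2460] v=[-1.3215]
Step 24: x=[6.0816] v=[-1.0962]
Step 25: x=[5.9530] v=[-0.8574]
Step 26: x=[5.8618] v=[-0.6081]
Step 27: x=[5.8091] v=[-0.3513]
Step 28: x=[5.7956] v=[-0.0902]
Step 29: x=[5.8214] v=[0.1720]
First v>=0 after going negative at step 29, time=4.3500

Answer: 4.3500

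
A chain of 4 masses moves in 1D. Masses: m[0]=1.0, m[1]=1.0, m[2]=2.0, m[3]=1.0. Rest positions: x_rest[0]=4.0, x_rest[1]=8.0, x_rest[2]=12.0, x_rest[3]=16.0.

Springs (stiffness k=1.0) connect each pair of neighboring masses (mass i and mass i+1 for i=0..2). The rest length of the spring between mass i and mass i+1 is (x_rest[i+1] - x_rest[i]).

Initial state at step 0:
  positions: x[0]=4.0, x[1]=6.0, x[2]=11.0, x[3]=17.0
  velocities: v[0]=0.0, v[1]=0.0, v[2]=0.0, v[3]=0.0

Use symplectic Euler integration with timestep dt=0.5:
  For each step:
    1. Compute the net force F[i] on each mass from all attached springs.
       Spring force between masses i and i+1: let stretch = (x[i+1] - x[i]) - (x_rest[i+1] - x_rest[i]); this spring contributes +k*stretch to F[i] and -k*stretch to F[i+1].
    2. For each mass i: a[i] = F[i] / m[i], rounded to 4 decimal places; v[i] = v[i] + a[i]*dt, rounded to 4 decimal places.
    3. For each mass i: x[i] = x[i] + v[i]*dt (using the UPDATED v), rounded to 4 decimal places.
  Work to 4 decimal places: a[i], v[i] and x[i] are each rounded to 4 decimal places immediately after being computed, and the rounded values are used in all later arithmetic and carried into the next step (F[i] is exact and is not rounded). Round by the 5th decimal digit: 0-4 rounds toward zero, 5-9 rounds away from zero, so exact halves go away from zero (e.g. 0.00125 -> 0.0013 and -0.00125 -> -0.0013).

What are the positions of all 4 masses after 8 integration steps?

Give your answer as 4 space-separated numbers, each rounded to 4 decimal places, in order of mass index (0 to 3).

Step 0: x=[4.0000 6.0000 11.0000 17.0000] v=[0.0000 0.0000 0.0000 0.0000]
Step 1: x=[3.5000 6.7500 11.1250 16.5000] v=[-1.0000 1.5000 0.2500 -1.0000]
Step 2: x=[2.8125 7.7813 11.3750 15.6563] v=[-1.3750 2.0625 0.5000 -1.6875]
Step 3: x=[2.3672 8.4688 11.7110 14.7422] v=[-0.8906 1.3750 0.6719 -1.8282]
Step 4: x=[2.4473 8.4415 12.0206 14.0703] v=[0.1602 -0.0547 0.6192 -1.3438]
Step 5: x=[3.0260 7.8104 12.1391 13.8860] v=[1.1573 -1.2623 0.2369 -0.3687]
Step 6: x=[3.8008 7.0653 11.9348 14.2650] v=[1.5495 -1.4902 -0.4086 0.7579]
Step 7: x=[4.3917 6.7215 11.4131 15.0614] v=[1.1818 -0.6877 -1.0435 1.5928]
Step 8: x=[4.5651 6.9681 10.7609 15.9458] v=[0.3467 0.4932 -1.3044 1.7687]

Answer: 4.5651 6.9681 10.7609 15.9458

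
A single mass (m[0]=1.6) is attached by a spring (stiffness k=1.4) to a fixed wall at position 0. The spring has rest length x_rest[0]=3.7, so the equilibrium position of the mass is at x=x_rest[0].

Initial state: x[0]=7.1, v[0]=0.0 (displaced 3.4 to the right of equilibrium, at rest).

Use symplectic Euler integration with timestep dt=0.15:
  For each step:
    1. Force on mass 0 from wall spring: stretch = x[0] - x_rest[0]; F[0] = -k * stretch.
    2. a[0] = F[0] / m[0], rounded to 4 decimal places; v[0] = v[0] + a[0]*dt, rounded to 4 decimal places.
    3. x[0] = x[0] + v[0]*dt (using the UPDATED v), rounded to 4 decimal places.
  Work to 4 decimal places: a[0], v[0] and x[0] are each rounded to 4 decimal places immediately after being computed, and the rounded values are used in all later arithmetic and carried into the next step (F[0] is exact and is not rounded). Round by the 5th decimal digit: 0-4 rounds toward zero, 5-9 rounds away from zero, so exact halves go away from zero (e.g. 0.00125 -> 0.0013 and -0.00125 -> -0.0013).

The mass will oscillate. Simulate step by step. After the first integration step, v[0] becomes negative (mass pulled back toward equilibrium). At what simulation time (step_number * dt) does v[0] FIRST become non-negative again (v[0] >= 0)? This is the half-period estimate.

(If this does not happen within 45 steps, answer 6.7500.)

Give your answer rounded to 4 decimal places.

Step 0: x=[7.1000] v=[0.0000]
Step 1: x=[7.0331] v=[-0.4463]
Step 2: x=[6.9005] v=[-0.8838]
Step 3: x=[6.7049] v=[-1.3039]
Step 4: x=[6.4502] v=[-1.6983]
Step 5: x=[6.1413] v=[-2.0593]
Step 6: x=[5.7843] v=[-2.3797]
Step 7: x=[5.3863] v=[-2.6533]
Step 8: x=[4.9551] v=[-2.8746]
Step 9: x=[4.4992] v=[-3.0393]
Step 10: x=[4.0276] v=[-3.1442]
Step 11: x=[3.5495] v=[-3.1872]
Step 12: x=[3.0744] v=[-3.1674]
Step 13: x=[2.6116] v=[-3.0853]
Step 14: x=[2.1702] v=[-2.9424]
Step 15: x=[1.7590] v=[-2.7416]
Step 16: x=[1.3860] v=[-2.4868]
Step 17: x=[1.0585] v=[-2.1831]
Step 18: x=[0.7830] v=[-1.8364]
Step 19: x=[0.5650] v=[-1.4535]
Step 20: x=[0.4087] v=[-1.0420]
Step 21: x=[0.3172] v=[-0.6100]
Step 22: x=[0.2923] v=[-0.1660]
Step 23: x=[0.3345] v=[0.2813]
First v>=0 after going negative at step 23, time=3.4500

Answer: 3.4500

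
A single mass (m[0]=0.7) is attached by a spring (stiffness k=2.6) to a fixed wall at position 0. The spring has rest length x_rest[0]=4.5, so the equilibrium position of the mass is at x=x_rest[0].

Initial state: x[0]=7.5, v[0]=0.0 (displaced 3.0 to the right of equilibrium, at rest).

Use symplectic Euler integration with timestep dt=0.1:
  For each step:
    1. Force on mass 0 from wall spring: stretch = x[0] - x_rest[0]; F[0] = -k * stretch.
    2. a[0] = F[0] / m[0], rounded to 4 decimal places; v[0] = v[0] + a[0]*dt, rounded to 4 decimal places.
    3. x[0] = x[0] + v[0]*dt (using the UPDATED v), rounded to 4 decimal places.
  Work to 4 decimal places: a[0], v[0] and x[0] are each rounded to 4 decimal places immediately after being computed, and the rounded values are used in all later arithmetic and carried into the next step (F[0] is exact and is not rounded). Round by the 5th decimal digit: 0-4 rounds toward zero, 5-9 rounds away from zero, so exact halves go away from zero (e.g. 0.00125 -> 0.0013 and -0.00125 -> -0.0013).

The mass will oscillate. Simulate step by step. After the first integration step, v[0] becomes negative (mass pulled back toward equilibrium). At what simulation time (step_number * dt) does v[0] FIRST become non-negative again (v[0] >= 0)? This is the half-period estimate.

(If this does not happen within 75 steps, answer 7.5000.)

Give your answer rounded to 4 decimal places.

Step 0: x=[7.5000] v=[0.0000]
Step 1: x=[7.3886] v=[-1.1143]
Step 2: x=[7.1699] v=[-2.1872]
Step 3: x=[6.8520] v=[-3.1789]
Step 4: x=[6.4468] v=[-4.0525]
Step 5: x=[5.9692] v=[-4.7756]
Step 6: x=[5.4371] v=[-5.3213]
Step 7: x=[4.8702] v=[-5.6694]
Step 8: x=[4.2895] v=[-5.8069]
Step 9: x=[3.7166] v=[-5.7287]
Step 10: x=[3.1728] v=[-5.4377]
Step 11: x=[2.6783] v=[-4.9447]
Step 12: x=[2.2515] v=[-4.2681]
Step 13: x=[1.9082] v=[-3.4329]
Step 14: x=[1.6612] v=[-2.4702]
Step 15: x=[1.5196] v=[-1.4158]
Step 16: x=[1.4887] v=[-0.3088]
Step 17: x=[1.5697] v=[0.8097]
First v>=0 after going negative at step 17, time=1.7000

Answer: 1.7000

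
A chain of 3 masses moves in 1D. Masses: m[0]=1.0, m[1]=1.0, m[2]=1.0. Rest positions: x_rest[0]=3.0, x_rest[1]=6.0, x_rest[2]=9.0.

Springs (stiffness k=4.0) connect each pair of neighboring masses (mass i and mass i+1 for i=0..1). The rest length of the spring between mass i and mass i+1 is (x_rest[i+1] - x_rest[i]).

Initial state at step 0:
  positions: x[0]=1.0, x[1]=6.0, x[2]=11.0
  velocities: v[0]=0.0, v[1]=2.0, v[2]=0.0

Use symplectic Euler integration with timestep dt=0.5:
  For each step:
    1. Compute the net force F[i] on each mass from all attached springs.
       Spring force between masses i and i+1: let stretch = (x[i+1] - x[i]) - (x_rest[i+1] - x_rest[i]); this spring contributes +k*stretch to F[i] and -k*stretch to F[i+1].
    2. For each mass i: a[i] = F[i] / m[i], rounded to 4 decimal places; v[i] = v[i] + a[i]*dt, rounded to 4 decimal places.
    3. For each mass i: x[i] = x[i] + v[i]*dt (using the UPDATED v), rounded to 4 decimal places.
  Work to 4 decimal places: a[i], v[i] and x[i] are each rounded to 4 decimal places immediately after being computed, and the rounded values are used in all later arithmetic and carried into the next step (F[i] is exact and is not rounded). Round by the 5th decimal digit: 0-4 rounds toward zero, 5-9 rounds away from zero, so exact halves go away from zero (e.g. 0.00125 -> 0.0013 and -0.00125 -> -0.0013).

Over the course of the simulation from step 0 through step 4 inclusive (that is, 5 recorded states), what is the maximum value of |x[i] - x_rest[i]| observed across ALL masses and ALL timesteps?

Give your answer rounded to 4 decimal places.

Answer: 3.0000

Derivation:
Step 0: x=[1.0000 6.0000 11.0000] v=[0.0000 2.0000 0.0000]
Step 1: x=[3.0000 7.0000 9.0000] v=[4.0000 2.0000 -4.0000]
Step 2: x=[6.0000 6.0000 8.0000] v=[6.0000 -2.0000 -2.0000]
Step 3: x=[6.0000 7.0000 8.0000] v=[0.0000 2.0000 0.0000]
Step 4: x=[4.0000 8.0000 10.0000] v=[-4.0000 2.0000 4.0000]
Max displacement = 3.0000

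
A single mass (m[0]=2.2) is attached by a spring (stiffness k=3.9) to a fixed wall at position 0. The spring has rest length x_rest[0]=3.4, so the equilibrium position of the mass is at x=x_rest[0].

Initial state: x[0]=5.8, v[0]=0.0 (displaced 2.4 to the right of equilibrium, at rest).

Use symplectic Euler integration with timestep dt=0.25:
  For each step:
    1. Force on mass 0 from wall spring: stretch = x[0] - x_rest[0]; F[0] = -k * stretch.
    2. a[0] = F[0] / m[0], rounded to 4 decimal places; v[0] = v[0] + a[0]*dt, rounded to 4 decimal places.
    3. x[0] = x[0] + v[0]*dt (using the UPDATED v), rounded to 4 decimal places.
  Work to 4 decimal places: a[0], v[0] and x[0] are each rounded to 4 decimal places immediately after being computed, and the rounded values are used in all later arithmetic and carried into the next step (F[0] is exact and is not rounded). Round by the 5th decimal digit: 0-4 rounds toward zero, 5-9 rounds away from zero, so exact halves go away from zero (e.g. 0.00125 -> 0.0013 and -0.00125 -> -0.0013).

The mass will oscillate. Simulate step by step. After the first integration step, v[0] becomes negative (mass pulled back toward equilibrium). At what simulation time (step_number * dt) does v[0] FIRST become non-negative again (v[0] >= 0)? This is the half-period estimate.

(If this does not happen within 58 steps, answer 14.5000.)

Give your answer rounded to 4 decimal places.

Step 0: x=[5.8000] v=[0.0000]
Step 1: x=[5.5341] v=[-1.0636]
Step 2: x=[5.0318] v=[-2.0094]
Step 3: x=[4.3487] v=[-2.7326]
Step 4: x=[3.5604] v=[-3.1531]
Step 5: x=[2.7544] v=[-3.2242]
Step 6: x=[2.0199] v=[-2.9381]
Step 7: x=[1.4383] v=[-2.3265]
Step 8: x=[1.0740] v=[-1.4571]
Step 9: x=[0.9674] v=[-0.4263]
Step 10: x=[1.1304] v=[0.6518]
First v>=0 after going negative at step 10, time=2.5000

Answer: 2.5000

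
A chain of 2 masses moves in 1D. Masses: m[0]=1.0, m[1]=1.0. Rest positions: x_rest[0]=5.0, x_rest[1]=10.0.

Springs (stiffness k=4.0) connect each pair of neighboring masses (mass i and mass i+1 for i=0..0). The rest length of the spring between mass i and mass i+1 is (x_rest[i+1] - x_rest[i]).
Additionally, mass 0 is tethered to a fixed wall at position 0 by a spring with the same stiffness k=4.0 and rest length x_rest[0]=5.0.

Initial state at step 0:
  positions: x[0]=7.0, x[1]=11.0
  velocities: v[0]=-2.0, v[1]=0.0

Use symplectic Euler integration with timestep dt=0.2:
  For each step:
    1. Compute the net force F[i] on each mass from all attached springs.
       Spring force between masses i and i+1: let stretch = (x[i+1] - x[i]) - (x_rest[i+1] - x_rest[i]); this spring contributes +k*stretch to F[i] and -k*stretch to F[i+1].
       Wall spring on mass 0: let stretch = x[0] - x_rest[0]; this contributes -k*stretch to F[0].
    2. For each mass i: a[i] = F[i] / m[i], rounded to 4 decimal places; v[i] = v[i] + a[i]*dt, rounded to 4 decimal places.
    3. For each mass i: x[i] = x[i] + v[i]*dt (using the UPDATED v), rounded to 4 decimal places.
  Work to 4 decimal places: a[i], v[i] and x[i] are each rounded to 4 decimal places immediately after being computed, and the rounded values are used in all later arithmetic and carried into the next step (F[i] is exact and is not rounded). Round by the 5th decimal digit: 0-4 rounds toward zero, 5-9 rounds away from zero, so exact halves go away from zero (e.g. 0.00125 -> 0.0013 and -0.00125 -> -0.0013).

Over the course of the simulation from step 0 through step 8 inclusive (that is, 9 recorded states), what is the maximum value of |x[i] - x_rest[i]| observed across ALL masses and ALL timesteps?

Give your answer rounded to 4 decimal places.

Answer: 2.2558

Derivation:
Step 0: x=[7.0000 11.0000] v=[-2.0000 0.0000]
Step 1: x=[6.1200 11.1600] v=[-4.4000 0.8000]
Step 2: x=[5.0672 11.3136] v=[-5.2640 0.7680]
Step 3: x=[4.2031 11.2678] v=[-4.3206 -0.2291]
Step 4: x=[3.7968 10.8916] v=[-2.0313 -1.8809]
Step 5: x=[3.9182 10.1803] v=[0.6071 -3.5567]
Step 6: x=[4.4146 9.2670] v=[2.4822 -4.5664]
Step 7: x=[4.9811 8.3773] v=[2.8324 -4.4483]
Step 8: x=[5.2940 7.7442] v=[1.5645 -3.1653]
Max displacement = 2.2558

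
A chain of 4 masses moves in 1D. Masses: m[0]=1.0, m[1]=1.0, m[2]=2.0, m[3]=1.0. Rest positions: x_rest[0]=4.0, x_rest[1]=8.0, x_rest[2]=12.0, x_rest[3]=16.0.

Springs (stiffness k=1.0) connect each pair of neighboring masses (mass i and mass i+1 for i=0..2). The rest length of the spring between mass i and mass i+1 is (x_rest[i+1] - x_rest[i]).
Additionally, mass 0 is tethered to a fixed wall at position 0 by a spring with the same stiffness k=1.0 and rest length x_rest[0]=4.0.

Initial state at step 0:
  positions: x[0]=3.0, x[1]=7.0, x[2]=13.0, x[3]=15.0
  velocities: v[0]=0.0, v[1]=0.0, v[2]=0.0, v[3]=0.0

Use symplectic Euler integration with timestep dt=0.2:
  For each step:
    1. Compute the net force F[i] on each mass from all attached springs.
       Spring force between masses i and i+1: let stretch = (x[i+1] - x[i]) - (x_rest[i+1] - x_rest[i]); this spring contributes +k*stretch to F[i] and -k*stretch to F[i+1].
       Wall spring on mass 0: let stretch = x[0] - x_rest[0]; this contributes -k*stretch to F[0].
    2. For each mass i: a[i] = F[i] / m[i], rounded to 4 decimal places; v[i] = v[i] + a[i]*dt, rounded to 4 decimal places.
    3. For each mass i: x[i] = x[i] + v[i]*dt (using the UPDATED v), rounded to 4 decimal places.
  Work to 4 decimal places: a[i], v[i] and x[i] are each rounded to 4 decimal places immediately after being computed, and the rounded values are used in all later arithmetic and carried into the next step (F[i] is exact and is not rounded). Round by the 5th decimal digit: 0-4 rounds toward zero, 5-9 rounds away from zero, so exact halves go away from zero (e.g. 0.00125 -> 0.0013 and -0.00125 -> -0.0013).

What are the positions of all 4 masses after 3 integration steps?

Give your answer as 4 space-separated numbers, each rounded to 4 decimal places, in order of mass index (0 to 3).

Answer: 3.2397 7.4409 12.5515 15.4485

Derivation:
Step 0: x=[3.0000 7.0000 13.0000 15.0000] v=[0.0000 0.0000 0.0000 0.0000]
Step 1: x=[3.0400 7.0800 12.9200 15.0800] v=[0.2000 0.4000 -0.4000 0.4000]
Step 2: x=[3.1200 7.2320 12.7664 15.2336] v=[0.4000 0.7600 -0.7680 0.7680]
Step 3: x=[3.2397 7.4409 12.5515 15.4485] v=[0.5984 1.0445 -1.0747 1.0746]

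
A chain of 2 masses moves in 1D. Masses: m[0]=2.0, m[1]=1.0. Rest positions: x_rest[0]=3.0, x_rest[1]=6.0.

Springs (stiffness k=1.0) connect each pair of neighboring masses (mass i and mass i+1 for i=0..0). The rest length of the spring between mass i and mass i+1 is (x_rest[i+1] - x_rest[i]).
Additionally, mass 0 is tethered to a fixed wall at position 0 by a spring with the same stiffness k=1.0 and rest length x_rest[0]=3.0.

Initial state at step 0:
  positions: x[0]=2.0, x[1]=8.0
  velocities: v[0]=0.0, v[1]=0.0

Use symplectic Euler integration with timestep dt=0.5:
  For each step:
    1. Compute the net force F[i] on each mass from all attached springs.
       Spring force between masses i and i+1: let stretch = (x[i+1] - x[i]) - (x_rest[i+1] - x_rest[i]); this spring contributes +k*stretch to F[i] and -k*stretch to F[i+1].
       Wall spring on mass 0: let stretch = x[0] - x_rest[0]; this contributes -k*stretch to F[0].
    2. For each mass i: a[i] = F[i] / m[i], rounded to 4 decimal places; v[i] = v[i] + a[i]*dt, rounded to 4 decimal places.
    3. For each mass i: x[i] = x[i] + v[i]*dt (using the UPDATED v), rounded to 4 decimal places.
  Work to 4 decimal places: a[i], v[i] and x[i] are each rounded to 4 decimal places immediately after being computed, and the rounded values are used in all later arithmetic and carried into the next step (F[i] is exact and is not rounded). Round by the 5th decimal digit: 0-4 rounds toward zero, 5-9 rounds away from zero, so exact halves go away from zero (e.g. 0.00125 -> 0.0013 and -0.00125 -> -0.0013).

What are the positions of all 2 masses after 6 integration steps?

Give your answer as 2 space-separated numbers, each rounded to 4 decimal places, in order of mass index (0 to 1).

Answer: 3.4415 5.2623

Derivation:
Step 0: x=[2.0000 8.0000] v=[0.0000 0.0000]
Step 1: x=[2.5000 7.2500] v=[1.0000 -1.5000]
Step 2: x=[3.2813 6.0625] v=[1.5625 -2.3750]
Step 3: x=[4.0001 4.9297] v=[1.4375 -2.2656]
Step 4: x=[4.3351 4.3145] v=[0.6699 -1.2304]
Step 5: x=[4.1256 4.4545] v=[-0.4191 0.2799]
Step 6: x=[3.4415 5.2623] v=[-1.3683 1.6155]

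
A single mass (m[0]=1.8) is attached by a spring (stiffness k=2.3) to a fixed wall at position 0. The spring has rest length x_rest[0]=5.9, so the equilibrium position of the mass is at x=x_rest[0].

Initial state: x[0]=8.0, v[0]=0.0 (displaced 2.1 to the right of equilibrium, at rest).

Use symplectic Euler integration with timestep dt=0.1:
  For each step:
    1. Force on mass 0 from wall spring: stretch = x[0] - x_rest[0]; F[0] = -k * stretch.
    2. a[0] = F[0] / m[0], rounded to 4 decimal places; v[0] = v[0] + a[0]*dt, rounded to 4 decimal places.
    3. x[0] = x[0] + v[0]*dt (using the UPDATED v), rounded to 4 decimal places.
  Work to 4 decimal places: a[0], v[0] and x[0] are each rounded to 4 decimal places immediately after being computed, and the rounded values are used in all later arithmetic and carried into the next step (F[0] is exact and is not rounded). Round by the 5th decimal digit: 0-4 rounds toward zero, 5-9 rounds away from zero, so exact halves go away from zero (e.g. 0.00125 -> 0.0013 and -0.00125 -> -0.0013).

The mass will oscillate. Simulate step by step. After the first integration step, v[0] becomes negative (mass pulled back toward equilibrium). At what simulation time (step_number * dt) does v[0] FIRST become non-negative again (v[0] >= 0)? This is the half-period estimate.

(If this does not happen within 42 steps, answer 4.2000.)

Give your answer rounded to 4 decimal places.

Answer: 2.8000

Derivation:
Step 0: x=[8.0000] v=[0.0000]
Step 1: x=[7.9732] v=[-0.2683]
Step 2: x=[7.9199] v=[-0.5332]
Step 3: x=[7.8408] v=[-0.7913]
Step 4: x=[7.7369] v=[-1.0393]
Step 5: x=[7.6095] v=[-1.2740]
Step 6: x=[7.4603] v=[-1.4924]
Step 7: x=[7.2911] v=[-1.6918]
Step 8: x=[7.1041] v=[-1.8696]
Step 9: x=[6.9018] v=[-2.0235]
Step 10: x=[6.6867] v=[-2.1515]
Step 11: x=[6.4615] v=[-2.2520]
Step 12: x=[6.2291] v=[-2.3238]
Step 13: x=[5.9925] v=[-2.3659]
Step 14: x=[5.7547] v=[-2.3777]
Step 15: x=[5.5188] v=[-2.3591]
Step 16: x=[5.2878] v=[-2.3104]
Step 17: x=[5.0646] v=[-2.2322]
Step 18: x=[4.8521] v=[-2.1255]
Step 19: x=[4.6529] v=[-1.9916]
Step 20: x=[4.4697] v=[-1.8323]
Step 21: x=[4.3048] v=[-1.6495]
Step 22: x=[4.1602] v=[-1.4457]
Step 23: x=[4.0379] v=[-1.2234]
Step 24: x=[3.9394] v=[-0.9855]
Step 25: x=[3.8659] v=[-0.7350]
Step 26: x=[3.8184] v=[-0.4751]
Step 27: x=[3.7975] v=[-0.2091]
Step 28: x=[3.8035] v=[0.0596]
First v>=0 after going negative at step 28, time=2.8000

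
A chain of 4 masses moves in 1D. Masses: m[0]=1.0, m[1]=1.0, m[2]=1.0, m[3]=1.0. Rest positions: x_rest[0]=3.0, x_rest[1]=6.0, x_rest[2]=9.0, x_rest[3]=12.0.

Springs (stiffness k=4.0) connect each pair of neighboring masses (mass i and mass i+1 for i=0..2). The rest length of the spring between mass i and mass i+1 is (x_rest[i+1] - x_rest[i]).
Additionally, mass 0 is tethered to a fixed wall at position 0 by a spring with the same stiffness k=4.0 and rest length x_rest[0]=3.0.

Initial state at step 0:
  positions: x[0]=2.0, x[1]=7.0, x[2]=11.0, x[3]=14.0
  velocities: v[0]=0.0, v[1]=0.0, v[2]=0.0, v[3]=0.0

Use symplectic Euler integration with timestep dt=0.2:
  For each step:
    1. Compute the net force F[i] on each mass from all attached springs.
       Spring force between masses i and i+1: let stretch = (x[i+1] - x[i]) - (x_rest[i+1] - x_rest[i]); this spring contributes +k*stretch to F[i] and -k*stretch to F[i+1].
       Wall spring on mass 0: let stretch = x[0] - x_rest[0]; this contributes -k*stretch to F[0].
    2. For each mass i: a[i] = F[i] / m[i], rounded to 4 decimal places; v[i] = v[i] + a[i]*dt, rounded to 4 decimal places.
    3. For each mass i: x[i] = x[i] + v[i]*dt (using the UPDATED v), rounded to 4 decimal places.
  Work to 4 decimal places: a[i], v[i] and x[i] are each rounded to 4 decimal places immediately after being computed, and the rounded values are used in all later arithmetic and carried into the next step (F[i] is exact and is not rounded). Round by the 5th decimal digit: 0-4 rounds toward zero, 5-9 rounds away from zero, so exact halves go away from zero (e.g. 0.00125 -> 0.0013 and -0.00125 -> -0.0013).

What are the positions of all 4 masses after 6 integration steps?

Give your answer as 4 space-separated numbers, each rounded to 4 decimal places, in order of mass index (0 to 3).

Step 0: x=[2.0000 7.0000 11.0000 14.0000] v=[0.0000 0.0000 0.0000 0.0000]
Step 1: x=[2.4800 6.8400 10.8400 14.0000] v=[2.4000 -0.8000 -0.8000 0.0000]
Step 2: x=[3.2608 6.6224 10.5456 13.9744] v=[3.9040 -1.0880 -1.4720 -0.1280]
Step 3: x=[4.0577 6.4947 10.1721 13.8802] v=[3.9846 -0.6387 -1.8675 -0.4710]
Step 4: x=[4.5953 6.5654 9.8035 13.6727] v=[2.6880 0.3536 -1.8429 -1.0375]
Step 5: x=[4.7129 6.8390 9.5359 13.3261] v=[0.5878 1.3680 -1.3380 -1.7329]
Step 6: x=[4.4166 7.2039 9.4432 12.8531] v=[-1.4816 1.8246 -0.4634 -2.3651]

Answer: 4.4166 7.2039 9.4432 12.8531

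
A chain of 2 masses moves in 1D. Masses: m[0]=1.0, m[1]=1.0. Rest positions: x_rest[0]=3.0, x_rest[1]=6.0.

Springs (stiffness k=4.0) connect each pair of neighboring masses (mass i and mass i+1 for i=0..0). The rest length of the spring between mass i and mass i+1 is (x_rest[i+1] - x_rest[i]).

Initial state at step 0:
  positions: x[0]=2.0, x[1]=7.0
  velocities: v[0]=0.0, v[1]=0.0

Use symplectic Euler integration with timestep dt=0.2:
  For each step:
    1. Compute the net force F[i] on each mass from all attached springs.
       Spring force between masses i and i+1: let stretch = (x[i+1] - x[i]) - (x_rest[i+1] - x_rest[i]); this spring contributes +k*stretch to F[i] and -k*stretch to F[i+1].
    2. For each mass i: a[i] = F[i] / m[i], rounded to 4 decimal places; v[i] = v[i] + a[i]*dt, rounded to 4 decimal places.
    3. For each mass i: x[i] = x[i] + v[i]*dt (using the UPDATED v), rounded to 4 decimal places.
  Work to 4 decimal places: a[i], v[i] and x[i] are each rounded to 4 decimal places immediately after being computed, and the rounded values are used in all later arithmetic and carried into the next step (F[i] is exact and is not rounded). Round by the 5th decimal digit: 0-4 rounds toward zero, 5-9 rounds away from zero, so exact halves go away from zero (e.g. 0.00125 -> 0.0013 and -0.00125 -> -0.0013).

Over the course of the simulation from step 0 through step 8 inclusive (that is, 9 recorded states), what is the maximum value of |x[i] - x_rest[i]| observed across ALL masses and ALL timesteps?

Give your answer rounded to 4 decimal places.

Answer: 1.0425

Derivation:
Step 0: x=[2.0000 7.0000] v=[0.0000 0.0000]
Step 1: x=[2.3200 6.6800] v=[1.6000 -1.6000]
Step 2: x=[2.8576 6.1424] v=[2.6880 -2.6880]
Step 3: x=[3.4408 5.5592] v=[2.9158 -2.9158]
Step 4: x=[3.8829 5.1171] v=[2.2105 -2.2105]
Step 5: x=[4.0425 4.9575] v=[0.7979 -0.7979]
Step 6: x=[3.8685 5.1315] v=[-0.8701 0.8701]
Step 7: x=[3.4166 5.5834] v=[-2.2597 2.2597]
Step 8: x=[2.8313 6.1687] v=[-2.9263 2.9263]
Max displacement = 1.0425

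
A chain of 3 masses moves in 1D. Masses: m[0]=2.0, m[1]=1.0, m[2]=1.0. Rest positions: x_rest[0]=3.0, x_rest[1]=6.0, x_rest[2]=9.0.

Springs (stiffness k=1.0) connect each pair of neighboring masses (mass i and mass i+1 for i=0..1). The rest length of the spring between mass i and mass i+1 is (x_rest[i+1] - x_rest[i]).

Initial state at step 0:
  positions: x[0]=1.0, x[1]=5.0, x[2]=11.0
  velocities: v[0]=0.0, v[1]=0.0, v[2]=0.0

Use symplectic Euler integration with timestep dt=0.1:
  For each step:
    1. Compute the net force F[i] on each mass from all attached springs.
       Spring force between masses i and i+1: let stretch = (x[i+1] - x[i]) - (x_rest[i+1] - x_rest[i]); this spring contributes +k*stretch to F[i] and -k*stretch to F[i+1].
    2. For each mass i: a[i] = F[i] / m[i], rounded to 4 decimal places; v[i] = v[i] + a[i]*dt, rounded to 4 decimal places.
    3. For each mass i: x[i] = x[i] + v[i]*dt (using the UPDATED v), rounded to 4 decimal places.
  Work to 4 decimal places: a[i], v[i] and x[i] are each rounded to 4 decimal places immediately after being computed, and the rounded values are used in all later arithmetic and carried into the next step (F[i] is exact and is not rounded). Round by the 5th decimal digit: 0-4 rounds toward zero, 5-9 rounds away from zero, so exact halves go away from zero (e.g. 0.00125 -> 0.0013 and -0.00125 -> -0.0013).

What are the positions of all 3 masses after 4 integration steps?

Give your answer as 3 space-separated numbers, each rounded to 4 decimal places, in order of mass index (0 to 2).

Step 0: x=[1.0000 5.0000 11.0000] v=[0.0000 0.0000 0.0000]
Step 1: x=[1.0050 5.0200 10.9700] v=[0.0500 0.2000 -0.3000]
Step 2: x=[1.0151 5.0594 10.9105] v=[0.1008 0.3935 -0.5950]
Step 3: x=[1.0304 5.1168 10.8225] v=[0.1530 0.5742 -0.8801]
Step 4: x=[1.0511 5.1904 10.7074] v=[0.2073 0.7361 -1.1507]

Answer: 1.0511 5.1904 10.7074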